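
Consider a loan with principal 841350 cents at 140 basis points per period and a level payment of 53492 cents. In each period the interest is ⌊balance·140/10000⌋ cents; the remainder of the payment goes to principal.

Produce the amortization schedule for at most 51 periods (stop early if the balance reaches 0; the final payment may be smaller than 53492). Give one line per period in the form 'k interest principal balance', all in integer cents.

1. interest=⌊841350·140/10000⌋=11778; principal=53492-11778=41714; balance=841350-41714=799636
2. interest=⌊799636·140/10000⌋=11194; principal=53492-11194=42298; balance=799636-42298=757338
3. interest=⌊757338·140/10000⌋=10602; principal=53492-10602=42890; balance=757338-42890=714448
4. interest=⌊714448·140/10000⌋=10002; principal=53492-10002=43490; balance=714448-43490=670958
5. interest=⌊670958·140/10000⌋=9393; principal=53492-9393=44099; balance=670958-44099=626859
6. interest=⌊626859·140/10000⌋=8776; principal=53492-8776=44716; balance=626859-44716=582143
7. interest=⌊582143·140/10000⌋=8150; principal=53492-8150=45342; balance=582143-45342=536801
8. interest=⌊536801·140/10000⌋=7515; principal=53492-7515=45977; balance=536801-45977=490824
9. interest=⌊490824·140/10000⌋=6871; principal=53492-6871=46621; balance=490824-46621=444203
10. interest=⌊444203·140/10000⌋=6218; principal=53492-6218=47274; balance=444203-47274=396929
11. interest=⌊396929·140/10000⌋=5557; principal=53492-5557=47935; balance=396929-47935=348994
12. interest=⌊348994·140/10000⌋=4885; principal=53492-4885=48607; balance=348994-48607=300387
13. interest=⌊300387·140/10000⌋=4205; principal=53492-4205=49287; balance=300387-49287=251100
14. interest=⌊251100·140/10000⌋=3515; principal=53492-3515=49977; balance=251100-49977=201123
15. interest=⌊201123·140/10000⌋=2815; principal=53492-2815=50677; balance=201123-50677=150446
16. interest=⌊150446·140/10000⌋=2106; principal=53492-2106=51386; balance=150446-51386=99060
17. interest=⌊99060·140/10000⌋=1386; principal=53492-1386=52106; balance=99060-52106=46954
18. interest=⌊46954·140/10000⌋=657; principal=min(53492-657,46954)=46954; balance=46954-46954=0

1 11778 41714 799636
2 11194 42298 757338
3 10602 42890 714448
4 10002 43490 670958
5 9393 44099 626859
6 8776 44716 582143
7 8150 45342 536801
8 7515 45977 490824
9 6871 46621 444203
10 6218 47274 396929
11 5557 47935 348994
12 4885 48607 300387
13 4205 49287 251100
14 3515 49977 201123
15 2815 50677 150446
16 2106 51386 99060
17 1386 52106 46954
18 657 46954 0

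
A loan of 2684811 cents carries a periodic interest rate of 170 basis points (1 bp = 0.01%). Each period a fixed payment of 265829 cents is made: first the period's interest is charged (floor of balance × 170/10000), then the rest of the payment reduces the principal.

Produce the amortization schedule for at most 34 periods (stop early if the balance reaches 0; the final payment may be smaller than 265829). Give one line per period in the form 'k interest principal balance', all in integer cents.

1. interest=⌊2684811·170/10000⌋=45641; principal=265829-45641=220188; balance=2684811-220188=2464623
2. interest=⌊2464623·170/10000⌋=41898; principal=265829-41898=223931; balance=2464623-223931=2240692
3. interest=⌊2240692·170/10000⌋=38091; principal=265829-38091=227738; balance=2240692-227738=2012954
4. interest=⌊2012954·170/10000⌋=34220; principal=265829-34220=231609; balance=2012954-231609=1781345
5. interest=⌊1781345·170/10000⌋=30282; principal=265829-30282=235547; balance=1781345-235547=1545798
6. interest=⌊1545798·170/10000⌋=26278; principal=265829-26278=239551; balance=1545798-239551=1306247
7. interest=⌊1306247·170/10000⌋=22206; principal=265829-22206=243623; balance=1306247-243623=1062624
8. interest=⌊1062624·170/10000⌋=18064; principal=265829-18064=247765; balance=1062624-247765=814859
9. interest=⌊814859·170/10000⌋=13852; principal=265829-13852=251977; balance=814859-251977=562882
10. interest=⌊562882·170/10000⌋=9568; principal=265829-9568=256261; balance=562882-256261=306621
11. interest=⌊306621·170/10000⌋=5212; principal=265829-5212=260617; balance=306621-260617=46004
12. interest=⌊46004·170/10000⌋=782; principal=min(265829-782,46004)=46004; balance=46004-46004=0

1 45641 220188 2464623
2 41898 223931 2240692
3 38091 227738 2012954
4 34220 231609 1781345
5 30282 235547 1545798
6 26278 239551 1306247
7 22206 243623 1062624
8 18064 247765 814859
9 13852 251977 562882
10 9568 256261 306621
11 5212 260617 46004
12 782 46004 0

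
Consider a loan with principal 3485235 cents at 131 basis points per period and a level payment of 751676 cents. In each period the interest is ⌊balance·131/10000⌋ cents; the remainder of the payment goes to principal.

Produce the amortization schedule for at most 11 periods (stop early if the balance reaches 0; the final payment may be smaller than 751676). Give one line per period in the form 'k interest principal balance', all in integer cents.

1. interest=⌊3485235·131/10000⌋=45656; principal=751676-45656=706020; balance=3485235-706020=2779215
2. interest=⌊2779215·131/10000⌋=36407; principal=751676-36407=715269; balance=2779215-715269=2063946
3. interest=⌊2063946·131/10000⌋=27037; principal=751676-27037=724639; balance=2063946-724639=1339307
4. interest=⌊1339307·131/10000⌋=17544; principal=751676-17544=734132; balance=1339307-734132=605175
5. interest=⌊605175·131/10000⌋=7927; principal=min(751676-7927,605175)=605175; balance=605175-605175=0

1 45656 706020 2779215
2 36407 715269 2063946
3 27037 724639 1339307
4 17544 734132 605175
5 7927 605175 0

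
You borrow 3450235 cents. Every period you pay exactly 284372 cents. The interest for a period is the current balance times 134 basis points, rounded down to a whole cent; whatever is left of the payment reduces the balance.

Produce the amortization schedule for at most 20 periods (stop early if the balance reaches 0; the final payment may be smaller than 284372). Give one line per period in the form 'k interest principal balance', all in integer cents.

1. interest=⌊3450235·134/10000⌋=46233; principal=284372-46233=238139; balance=3450235-238139=3212096
2. interest=⌊3212096·134/10000⌋=43042; principal=284372-43042=241330; balance=3212096-241330=2970766
3. interest=⌊2970766·134/10000⌋=39808; principal=284372-39808=244564; balance=2970766-244564=2726202
4. interest=⌊2726202·134/10000⌋=36531; principal=284372-36531=247841; balance=2726202-247841=2478361
5. interest=⌊2478361·134/10000⌋=33210; principal=284372-33210=251162; balance=2478361-251162=2227199
6. interest=⌊2227199·134/10000⌋=29844; principal=284372-29844=254528; balance=2227199-254528=1972671
7. interest=⌊1972671·134/10000⌋=26433; principal=284372-26433=257939; balance=1972671-257939=1714732
8. interest=⌊1714732·134/10000⌋=22977; principal=284372-22977=261395; balance=1714732-261395=1453337
9. interest=⌊1453337·134/10000⌋=19474; principal=284372-19474=264898; balance=1453337-264898=1188439
10. interest=⌊1188439·134/10000⌋=15925; principal=284372-15925=268447; balance=1188439-268447=919992
11. interest=⌊919992·134/10000⌋=12327; principal=284372-12327=272045; balance=919992-272045=647947
12. interest=⌊647947·134/10000⌋=8682; principal=284372-8682=275690; balance=647947-275690=372257
13. interest=⌊372257·134/10000⌋=4988; principal=284372-4988=279384; balance=372257-279384=92873
14. interest=⌊92873·134/10000⌋=1244; principal=min(284372-1244,92873)=92873; balance=92873-92873=0

1 46233 238139 3212096
2 43042 241330 2970766
3 39808 244564 2726202
4 36531 247841 2478361
5 33210 251162 2227199
6 29844 254528 1972671
7 26433 257939 1714732
8 22977 261395 1453337
9 19474 264898 1188439
10 15925 268447 919992
11 12327 272045 647947
12 8682 275690 372257
13 4988 279384 92873
14 1244 92873 0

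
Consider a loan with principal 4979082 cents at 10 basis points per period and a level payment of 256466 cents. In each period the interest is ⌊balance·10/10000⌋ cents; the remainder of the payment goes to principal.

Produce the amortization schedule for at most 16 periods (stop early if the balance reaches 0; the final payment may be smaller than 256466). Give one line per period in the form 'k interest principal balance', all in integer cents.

1. interest=⌊4979082·10/10000⌋=4979; principal=256466-4979=251487; balance=4979082-251487=4727595
2. interest=⌊4727595·10/10000⌋=4727; principal=256466-4727=251739; balance=4727595-251739=4475856
3. interest=⌊4475856·10/10000⌋=4475; principal=256466-4475=251991; balance=4475856-251991=4223865
4. interest=⌊4223865·10/10000⌋=4223; principal=256466-4223=252243; balance=4223865-252243=3971622
5. interest=⌊3971622·10/10000⌋=3971; principal=256466-3971=252495; balance=3971622-252495=3719127
6. interest=⌊3719127·10/10000⌋=3719; principal=256466-3719=252747; balance=3719127-252747=3466380
7. interest=⌊3466380·10/10000⌋=3466; principal=256466-3466=253000; balance=3466380-253000=3213380
8. interest=⌊3213380·10/10000⌋=3213; principal=256466-3213=253253; balance=3213380-253253=2960127
9. interest=⌊2960127·10/10000⌋=2960; principal=256466-2960=253506; balance=2960127-253506=2706621
10. interest=⌊2706621·10/10000⌋=2706; principal=256466-2706=253760; balance=2706621-253760=2452861
11. interest=⌊2452861·10/10000⌋=2452; principal=256466-2452=254014; balance=2452861-254014=2198847
12. interest=⌊2198847·10/10000⌋=2198; principal=256466-2198=254268; balance=2198847-254268=1944579
13. interest=⌊1944579·10/10000⌋=1944; principal=256466-1944=254522; balance=1944579-254522=1690057
14. interest=⌊1690057·10/10000⌋=1690; principal=256466-1690=254776; balance=1690057-254776=1435281
15. interest=⌊1435281·10/10000⌋=1435; principal=256466-1435=255031; balance=1435281-255031=1180250
16. interest=⌊1180250·10/10000⌋=1180; principal=256466-1180=255286; balance=1180250-255286=924964

1 4979 251487 4727595
2 4727 251739 4475856
3 4475 251991 4223865
4 4223 252243 3971622
5 3971 252495 3719127
6 3719 252747 3466380
7 3466 253000 3213380
8 3213 253253 2960127
9 2960 253506 2706621
10 2706 253760 2452861
11 2452 254014 2198847
12 2198 254268 1944579
13 1944 254522 1690057
14 1690 254776 1435281
15 1435 255031 1180250
16 1180 255286 924964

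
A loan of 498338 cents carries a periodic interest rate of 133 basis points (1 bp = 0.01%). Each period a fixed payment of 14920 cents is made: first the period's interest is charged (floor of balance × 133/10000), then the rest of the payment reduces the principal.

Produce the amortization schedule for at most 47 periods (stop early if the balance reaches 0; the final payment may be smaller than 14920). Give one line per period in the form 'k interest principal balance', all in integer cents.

1. interest=⌊498338·133/10000⌋=6627; principal=14920-6627=8293; balance=498338-8293=490045
2. interest=⌊490045·133/10000⌋=6517; principal=14920-6517=8403; balance=490045-8403=481642
3. interest=⌊481642·133/10000⌋=6405; principal=14920-6405=8515; balance=481642-8515=473127
4. interest=⌊473127·133/10000⌋=6292; principal=14920-6292=8628; balance=473127-8628=464499
5. interest=⌊464499·133/10000⌋=6177; principal=14920-6177=8743; balance=464499-8743=455756
6. interest=⌊455756·133/10000⌋=6061; principal=14920-6061=8859; balance=455756-8859=446897
7. interest=⌊446897·133/10000⌋=5943; principal=14920-5943=8977; balance=446897-8977=437920
8. interest=⌊437920·133/10000⌋=5824; principal=14920-5824=9096; balance=437920-9096=428824
9. interest=⌊428824·133/10000⌋=5703; principal=14920-5703=9217; balance=428824-9217=419607
10. interest=⌊419607·133/10000⌋=5580; principal=14920-5580=9340; balance=419607-9340=410267
11. interest=⌊410267·133/10000⌋=5456; principal=14920-5456=9464; balance=410267-9464=400803
12. interest=⌊400803·133/10000⌋=5330; principal=14920-5330=9590; balance=400803-9590=391213
13. interest=⌊391213·133/10000⌋=5203; principal=14920-5203=9717; balance=391213-9717=381496
14. interest=⌊381496·133/10000⌋=5073; principal=14920-5073=9847; balance=381496-9847=371649
15. interest=⌊371649·133/10000⌋=4942; principal=14920-4942=9978; balance=371649-9978=361671
16. interest=⌊361671·133/10000⌋=4810; principal=14920-4810=10110; balance=361671-10110=351561
17. interest=⌊351561·133/10000⌋=4675; principal=14920-4675=10245; balance=351561-10245=341316
18. interest=⌊341316·133/10000⌋=4539; principal=14920-4539=10381; balance=341316-10381=330935
19. interest=⌊330935·133/10000⌋=4401; principal=14920-4401=10519; balance=330935-10519=320416
20. interest=⌊320416·133/10000⌋=4261; principal=14920-4261=10659; balance=320416-10659=309757
21. interest=⌊309757·133/10000⌋=4119; principal=14920-4119=10801; balance=309757-10801=298956
22. interest=⌊298956·133/10000⌋=3976; principal=14920-3976=10944; balance=298956-10944=288012
23. interest=⌊288012·133/10000⌋=3830; principal=14920-3830=11090; balance=288012-11090=276922
24. interest=⌊276922·133/10000⌋=3683; principal=14920-3683=11237; balance=276922-11237=265685
25. interest=⌊265685·133/10000⌋=3533; principal=14920-3533=11387; balance=265685-11387=254298
26. interest=⌊254298·133/10000⌋=3382; principal=14920-3382=11538; balance=254298-11538=242760
27. interest=⌊242760·133/10000⌋=3228; principal=14920-3228=11692; balance=242760-11692=231068
28. interest=⌊231068·133/10000⌋=3073; principal=14920-3073=11847; balance=231068-11847=219221
29. interest=⌊219221·133/10000⌋=2915; principal=14920-2915=12005; balance=219221-12005=207216
30. interest=⌊207216·133/10000⌋=2755; principal=14920-2755=12165; balance=207216-12165=195051
31. interest=⌊195051·133/10000⌋=2594; principal=14920-2594=12326; balance=195051-12326=182725
32. interest=⌊182725·133/10000⌋=2430; principal=14920-2430=12490; balance=182725-12490=170235
33. interest=⌊170235·133/10000⌋=2264; principal=14920-2264=12656; balance=170235-12656=157579
34. interest=⌊157579·133/10000⌋=2095; principal=14920-2095=12825; balance=157579-12825=144754
35. interest=⌊144754·133/10000⌋=1925; principal=14920-1925=12995; balance=144754-12995=131759
36. interest=⌊131759·133/10000⌋=1752; principal=14920-1752=13168; balance=131759-13168=118591
37. interest=⌊118591·133/10000⌋=1577; principal=14920-1577=13343; balance=118591-13343=105248
38. interest=⌊105248·133/10000⌋=1399; principal=14920-1399=13521; balance=105248-13521=91727
39. interest=⌊91727·133/10000⌋=1219; principal=14920-1219=13701; balance=91727-13701=78026
40. interest=⌊78026·133/10000⌋=1037; principal=14920-1037=13883; balance=78026-13883=64143
41. interest=⌊64143·133/10000⌋=853; principal=14920-853=14067; balance=64143-14067=50076
42. interest=⌊50076·133/10000⌋=666; principal=14920-666=14254; balance=50076-14254=35822
43. interest=⌊35822·133/10000⌋=476; principal=14920-476=14444; balance=35822-14444=21378
44. interest=⌊21378·133/10000⌋=284; principal=14920-284=14636; balance=21378-14636=6742
45. interest=⌊6742·133/10000⌋=89; principal=min(14920-89,6742)=6742; balance=6742-6742=0

1 6627 8293 490045
2 6517 8403 481642
3 6405 8515 473127
4 6292 8628 464499
5 6177 8743 455756
6 6061 8859 446897
7 5943 8977 437920
8 5824 9096 428824
9 5703 9217 419607
10 5580 9340 410267
11 5456 9464 400803
12 5330 9590 391213
13 5203 9717 381496
14 5073 9847 371649
15 4942 9978 361671
16 4810 10110 351561
17 4675 10245 341316
18 4539 10381 330935
19 4401 10519 320416
20 4261 10659 309757
21 4119 10801 298956
22 3976 10944 288012
23 3830 11090 276922
24 3683 11237 265685
25 3533 11387 254298
26 3382 11538 242760
27 3228 11692 231068
28 3073 11847 219221
29 2915 12005 207216
30 2755 12165 195051
31 2594 12326 182725
32 2430 12490 170235
33 2264 12656 157579
34 2095 12825 144754
35 1925 12995 131759
36 1752 13168 118591
37 1577 13343 105248
38 1399 13521 91727
39 1219 13701 78026
40 1037 13883 64143
41 853 14067 50076
42 666 14254 35822
43 476 14444 21378
44 284 14636 6742
45 89 6742 0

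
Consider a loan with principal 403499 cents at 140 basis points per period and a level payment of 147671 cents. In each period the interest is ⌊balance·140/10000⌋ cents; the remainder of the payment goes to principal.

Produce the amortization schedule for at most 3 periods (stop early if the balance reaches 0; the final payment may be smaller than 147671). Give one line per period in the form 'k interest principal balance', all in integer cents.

1 5648 142023 261476
2 3660 144011 117465
3 1644 117465 0

1. interest=⌊403499·140/10000⌋=5648; principal=147671-5648=142023; balance=403499-142023=261476
2. interest=⌊261476·140/10000⌋=3660; principal=147671-3660=144011; balance=261476-144011=117465
3. interest=⌊117465·140/10000⌋=1644; principal=min(147671-1644,117465)=117465; balance=117465-117465=0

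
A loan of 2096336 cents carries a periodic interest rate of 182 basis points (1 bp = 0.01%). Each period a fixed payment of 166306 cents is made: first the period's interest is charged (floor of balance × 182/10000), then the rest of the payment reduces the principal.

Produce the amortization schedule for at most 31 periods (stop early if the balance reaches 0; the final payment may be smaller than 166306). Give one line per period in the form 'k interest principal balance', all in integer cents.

1 38153 128153 1968183
2 35820 130486 1837697
3 33446 132860 1704837
4 31028 135278 1569559
5 28565 137741 1431818
6 26059 140247 1291571
7 23506 142800 1148771
8 20907 145399 1003372
9 18261 148045 855327
10 15566 150740 704587
11 12823 153483 551104
12 10030 156276 394828
13 7185 159121 235707
14 4289 162017 73690
15 1341 73690 0

1. interest=⌊2096336·182/10000⌋=38153; principal=166306-38153=128153; balance=2096336-128153=1968183
2. interest=⌊1968183·182/10000⌋=35820; principal=166306-35820=130486; balance=1968183-130486=1837697
3. interest=⌊1837697·182/10000⌋=33446; principal=166306-33446=132860; balance=1837697-132860=1704837
4. interest=⌊1704837·182/10000⌋=31028; principal=166306-31028=135278; balance=1704837-135278=1569559
5. interest=⌊1569559·182/10000⌋=28565; principal=166306-28565=137741; balance=1569559-137741=1431818
6. interest=⌊1431818·182/10000⌋=26059; principal=166306-26059=140247; balance=1431818-140247=1291571
7. interest=⌊1291571·182/10000⌋=23506; principal=166306-23506=142800; balance=1291571-142800=1148771
8. interest=⌊1148771·182/10000⌋=20907; principal=166306-20907=145399; balance=1148771-145399=1003372
9. interest=⌊1003372·182/10000⌋=18261; principal=166306-18261=148045; balance=1003372-148045=855327
10. interest=⌊855327·182/10000⌋=15566; principal=166306-15566=150740; balance=855327-150740=704587
11. interest=⌊704587·182/10000⌋=12823; principal=166306-12823=153483; balance=704587-153483=551104
12. interest=⌊551104·182/10000⌋=10030; principal=166306-10030=156276; balance=551104-156276=394828
13. interest=⌊394828·182/10000⌋=7185; principal=166306-7185=159121; balance=394828-159121=235707
14. interest=⌊235707·182/10000⌋=4289; principal=166306-4289=162017; balance=235707-162017=73690
15. interest=⌊73690·182/10000⌋=1341; principal=min(166306-1341,73690)=73690; balance=73690-73690=0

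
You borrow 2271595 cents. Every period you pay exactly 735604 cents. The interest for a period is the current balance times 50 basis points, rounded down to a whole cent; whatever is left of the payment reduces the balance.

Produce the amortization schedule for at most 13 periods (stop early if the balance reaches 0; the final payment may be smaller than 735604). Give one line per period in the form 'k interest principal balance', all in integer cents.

1 11357 724247 1547348
2 7736 727868 819480
3 4097 731507 87973
4 439 87973 0

1. interest=⌊2271595·50/10000⌋=11357; principal=735604-11357=724247; balance=2271595-724247=1547348
2. interest=⌊1547348·50/10000⌋=7736; principal=735604-7736=727868; balance=1547348-727868=819480
3. interest=⌊819480·50/10000⌋=4097; principal=735604-4097=731507; balance=819480-731507=87973
4. interest=⌊87973·50/10000⌋=439; principal=min(735604-439,87973)=87973; balance=87973-87973=0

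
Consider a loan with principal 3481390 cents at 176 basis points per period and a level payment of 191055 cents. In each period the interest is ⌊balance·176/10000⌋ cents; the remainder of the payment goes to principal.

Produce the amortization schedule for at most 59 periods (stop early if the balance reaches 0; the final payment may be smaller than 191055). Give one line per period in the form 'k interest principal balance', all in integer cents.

1 61272 129783 3351607
2 58988 132067 3219540
3 56663 134392 3085148
4 54298 136757 2948391
5 51891 139164 2809227
6 49442 141613 2667614
7 46950 144105 2523509
8 44413 146642 2376867
9 41832 149223 2227644
10 39206 151849 2075795
11 36533 154522 1921273
12 33814 157241 1764032
13 31046 160009 1604023
14 28230 162825 1441198
15 25365 165690 1275508
16 22448 168607 1106901
17 19481 171574 935327
18 16461 174594 760733
19 13388 177667 583066
20 10261 180794 402272
21 7079 183976 218296
22 3842 187213 31083
23 547 31083 0

1. interest=⌊3481390·176/10000⌋=61272; principal=191055-61272=129783; balance=3481390-129783=3351607
2. interest=⌊3351607·176/10000⌋=58988; principal=191055-58988=132067; balance=3351607-132067=3219540
3. interest=⌊3219540·176/10000⌋=56663; principal=191055-56663=134392; balance=3219540-134392=3085148
4. interest=⌊3085148·176/10000⌋=54298; principal=191055-54298=136757; balance=3085148-136757=2948391
5. interest=⌊2948391·176/10000⌋=51891; principal=191055-51891=139164; balance=2948391-139164=2809227
6. interest=⌊2809227·176/10000⌋=49442; principal=191055-49442=141613; balance=2809227-141613=2667614
7. interest=⌊2667614·176/10000⌋=46950; principal=191055-46950=144105; balance=2667614-144105=2523509
8. interest=⌊2523509·176/10000⌋=44413; principal=191055-44413=146642; balance=2523509-146642=2376867
9. interest=⌊2376867·176/10000⌋=41832; principal=191055-41832=149223; balance=2376867-149223=2227644
10. interest=⌊2227644·176/10000⌋=39206; principal=191055-39206=151849; balance=2227644-151849=2075795
11. interest=⌊2075795·176/10000⌋=36533; principal=191055-36533=154522; balance=2075795-154522=1921273
12. interest=⌊1921273·176/10000⌋=33814; principal=191055-33814=157241; balance=1921273-157241=1764032
13. interest=⌊1764032·176/10000⌋=31046; principal=191055-31046=160009; balance=1764032-160009=1604023
14. interest=⌊1604023·176/10000⌋=28230; principal=191055-28230=162825; balance=1604023-162825=1441198
15. interest=⌊1441198·176/10000⌋=25365; principal=191055-25365=165690; balance=1441198-165690=1275508
16. interest=⌊1275508·176/10000⌋=22448; principal=191055-22448=168607; balance=1275508-168607=1106901
17. interest=⌊1106901·176/10000⌋=19481; principal=191055-19481=171574; balance=1106901-171574=935327
18. interest=⌊935327·176/10000⌋=16461; principal=191055-16461=174594; balance=935327-174594=760733
19. interest=⌊760733·176/10000⌋=13388; principal=191055-13388=177667; balance=760733-177667=583066
20. interest=⌊583066·176/10000⌋=10261; principal=191055-10261=180794; balance=583066-180794=402272
21. interest=⌊402272·176/10000⌋=7079; principal=191055-7079=183976; balance=402272-183976=218296
22. interest=⌊218296·176/10000⌋=3842; principal=191055-3842=187213; balance=218296-187213=31083
23. interest=⌊31083·176/10000⌋=547; principal=min(191055-547,31083)=31083; balance=31083-31083=0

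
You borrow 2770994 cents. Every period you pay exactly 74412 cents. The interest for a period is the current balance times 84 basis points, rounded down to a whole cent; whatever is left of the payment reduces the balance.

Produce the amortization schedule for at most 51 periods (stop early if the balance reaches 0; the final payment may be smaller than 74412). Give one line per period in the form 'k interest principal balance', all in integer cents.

1 23276 51136 2719858
2 22846 51566 2668292
3 22413 51999 2616293
4 21976 52436 2563857
5 21536 52876 2510981
6 21092 53320 2457661
7 20644 53768 2403893
8 20192 54220 2349673
9 19737 54675 2294998
10 19277 55135 2239863
11 18814 55598 2184265
12 18347 56065 2128200
13 17876 56536 2071664
14 17401 57011 2014653
15 16923 57489 1957164
16 16440 57972 1899192
17 15953 58459 1840733
18 15462 58950 1781783
19 14966 59446 1722337
20 14467 59945 1662392
21 13964 60448 1601944
22 13456 60956 1540988
23 12944 61468 1479520
24 12427 61985 1417535
25 11907 62505 1355030
26 11382 63030 1292000
27 10852 63560 1228440
28 10318 64094 1164346
29 9780 64632 1099714
30 9237 65175 1034539
31 8690 65722 968817
32 8138 66274 902543
33 7581 66831 835712
34 7019 67393 768319
35 6453 67959 700360
36 5883 68529 631831
37 5307 69105 562726
38 4726 69686 493040
39 4141 70271 422769
40 3551 70861 351908
41 2956 71456 280452
42 2355 72057 208395
43 1750 72662 135733
44 1140 73272 62461
45 524 62461 0

1. interest=⌊2770994·84/10000⌋=23276; principal=74412-23276=51136; balance=2770994-51136=2719858
2. interest=⌊2719858·84/10000⌋=22846; principal=74412-22846=51566; balance=2719858-51566=2668292
3. interest=⌊2668292·84/10000⌋=22413; principal=74412-22413=51999; balance=2668292-51999=2616293
4. interest=⌊2616293·84/10000⌋=21976; principal=74412-21976=52436; balance=2616293-52436=2563857
5. interest=⌊2563857·84/10000⌋=21536; principal=74412-21536=52876; balance=2563857-52876=2510981
6. interest=⌊2510981·84/10000⌋=21092; principal=74412-21092=53320; balance=2510981-53320=2457661
7. interest=⌊2457661·84/10000⌋=20644; principal=74412-20644=53768; balance=2457661-53768=2403893
8. interest=⌊2403893·84/10000⌋=20192; principal=74412-20192=54220; balance=2403893-54220=2349673
9. interest=⌊2349673·84/10000⌋=19737; principal=74412-19737=54675; balance=2349673-54675=2294998
10. interest=⌊2294998·84/10000⌋=19277; principal=74412-19277=55135; balance=2294998-55135=2239863
11. interest=⌊2239863·84/10000⌋=18814; principal=74412-18814=55598; balance=2239863-55598=2184265
12. interest=⌊2184265·84/10000⌋=18347; principal=74412-18347=56065; balance=2184265-56065=2128200
13. interest=⌊2128200·84/10000⌋=17876; principal=74412-17876=56536; balance=2128200-56536=2071664
14. interest=⌊2071664·84/10000⌋=17401; principal=74412-17401=57011; balance=2071664-57011=2014653
15. interest=⌊2014653·84/10000⌋=16923; principal=74412-16923=57489; balance=2014653-57489=1957164
16. interest=⌊1957164·84/10000⌋=16440; principal=74412-16440=57972; balance=1957164-57972=1899192
17. interest=⌊1899192·84/10000⌋=15953; principal=74412-15953=58459; balance=1899192-58459=1840733
18. interest=⌊1840733·84/10000⌋=15462; principal=74412-15462=58950; balance=1840733-58950=1781783
19. interest=⌊1781783·84/10000⌋=14966; principal=74412-14966=59446; balance=1781783-59446=1722337
20. interest=⌊1722337·84/10000⌋=14467; principal=74412-14467=59945; balance=1722337-59945=1662392
21. interest=⌊1662392·84/10000⌋=13964; principal=74412-13964=60448; balance=1662392-60448=1601944
22. interest=⌊1601944·84/10000⌋=13456; principal=74412-13456=60956; balance=1601944-60956=1540988
23. interest=⌊1540988·84/10000⌋=12944; principal=74412-12944=61468; balance=1540988-61468=1479520
24. interest=⌊1479520·84/10000⌋=12427; principal=74412-12427=61985; balance=1479520-61985=1417535
25. interest=⌊1417535·84/10000⌋=11907; principal=74412-11907=62505; balance=1417535-62505=1355030
26. interest=⌊1355030·84/10000⌋=11382; principal=74412-11382=63030; balance=1355030-63030=1292000
27. interest=⌊1292000·84/10000⌋=10852; principal=74412-10852=63560; balance=1292000-63560=1228440
28. interest=⌊1228440·84/10000⌋=10318; principal=74412-10318=64094; balance=1228440-64094=1164346
29. interest=⌊1164346·84/10000⌋=9780; principal=74412-9780=64632; balance=1164346-64632=1099714
30. interest=⌊1099714·84/10000⌋=9237; principal=74412-9237=65175; balance=1099714-65175=1034539
31. interest=⌊1034539·84/10000⌋=8690; principal=74412-8690=65722; balance=1034539-65722=968817
32. interest=⌊968817·84/10000⌋=8138; principal=74412-8138=66274; balance=968817-66274=902543
33. interest=⌊902543·84/10000⌋=7581; principal=74412-7581=66831; balance=902543-66831=835712
34. interest=⌊835712·84/10000⌋=7019; principal=74412-7019=67393; balance=835712-67393=768319
35. interest=⌊768319·84/10000⌋=6453; principal=74412-6453=67959; balance=768319-67959=700360
36. interest=⌊700360·84/10000⌋=5883; principal=74412-5883=68529; balance=700360-68529=631831
37. interest=⌊631831·84/10000⌋=5307; principal=74412-5307=69105; balance=631831-69105=562726
38. interest=⌊562726·84/10000⌋=4726; principal=74412-4726=69686; balance=562726-69686=493040
39. interest=⌊493040·84/10000⌋=4141; principal=74412-4141=70271; balance=493040-70271=422769
40. interest=⌊422769·84/10000⌋=3551; principal=74412-3551=70861; balance=422769-70861=351908
41. interest=⌊351908·84/10000⌋=2956; principal=74412-2956=71456; balance=351908-71456=280452
42. interest=⌊280452·84/10000⌋=2355; principal=74412-2355=72057; balance=280452-72057=208395
43. interest=⌊208395·84/10000⌋=1750; principal=74412-1750=72662; balance=208395-72662=135733
44. interest=⌊135733·84/10000⌋=1140; principal=74412-1140=73272; balance=135733-73272=62461
45. interest=⌊62461·84/10000⌋=524; principal=min(74412-524,62461)=62461; balance=62461-62461=0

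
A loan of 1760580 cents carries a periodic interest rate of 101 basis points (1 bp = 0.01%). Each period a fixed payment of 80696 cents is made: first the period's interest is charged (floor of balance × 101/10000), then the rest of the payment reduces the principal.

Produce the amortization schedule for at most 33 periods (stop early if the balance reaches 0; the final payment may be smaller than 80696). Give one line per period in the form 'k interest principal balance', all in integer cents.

1. interest=⌊1760580·101/10000⌋=17781; principal=80696-17781=62915; balance=1760580-62915=1697665
2. interest=⌊1697665·101/10000⌋=17146; principal=80696-17146=63550; balance=1697665-63550=1634115
3. interest=⌊1634115·101/10000⌋=16504; principal=80696-16504=64192; balance=1634115-64192=1569923
4. interest=⌊1569923·101/10000⌋=15856; principal=80696-15856=64840; balance=1569923-64840=1505083
5. interest=⌊1505083·101/10000⌋=15201; principal=80696-15201=65495; balance=1505083-65495=1439588
6. interest=⌊1439588·101/10000⌋=14539; principal=80696-14539=66157; balance=1439588-66157=1373431
7. interest=⌊1373431·101/10000⌋=13871; principal=80696-13871=66825; balance=1373431-66825=1306606
8. interest=⌊1306606·101/10000⌋=13196; principal=80696-13196=67500; balance=1306606-67500=1239106
9. interest=⌊1239106·101/10000⌋=12514; principal=80696-12514=68182; balance=1239106-68182=1170924
10. interest=⌊1170924·101/10000⌋=11826; principal=80696-11826=68870; balance=1170924-68870=1102054
11. interest=⌊1102054·101/10000⌋=11130; principal=80696-11130=69566; balance=1102054-69566=1032488
12. interest=⌊1032488·101/10000⌋=10428; principal=80696-10428=70268; balance=1032488-70268=962220
13. interest=⌊962220·101/10000⌋=9718; principal=80696-9718=70978; balance=962220-70978=891242
14. interest=⌊891242·101/10000⌋=9001; principal=80696-9001=71695; balance=891242-71695=819547
15. interest=⌊819547·101/10000⌋=8277; principal=80696-8277=72419; balance=819547-72419=747128
16. interest=⌊747128·101/10000⌋=7545; principal=80696-7545=73151; balance=747128-73151=673977
17. interest=⌊673977·101/10000⌋=6807; principal=80696-6807=73889; balance=673977-73889=600088
18. interest=⌊600088·101/10000⌋=6060; principal=80696-6060=74636; balance=600088-74636=525452
19. interest=⌊525452·101/10000⌋=5307; principal=80696-5307=75389; balance=525452-75389=450063
20. interest=⌊450063·101/10000⌋=4545; principal=80696-4545=76151; balance=450063-76151=373912
21. interest=⌊373912·101/10000⌋=3776; principal=80696-3776=76920; balance=373912-76920=296992
22. interest=⌊296992·101/10000⌋=2999; principal=80696-2999=77697; balance=296992-77697=219295
23. interest=⌊219295·101/10000⌋=2214; principal=80696-2214=78482; balance=219295-78482=140813
24. interest=⌊140813·101/10000⌋=1422; principal=80696-1422=79274; balance=140813-79274=61539
25. interest=⌊61539·101/10000⌋=621; principal=min(80696-621,61539)=61539; balance=61539-61539=0

1 17781 62915 1697665
2 17146 63550 1634115
3 16504 64192 1569923
4 15856 64840 1505083
5 15201 65495 1439588
6 14539 66157 1373431
7 13871 66825 1306606
8 13196 67500 1239106
9 12514 68182 1170924
10 11826 68870 1102054
11 11130 69566 1032488
12 10428 70268 962220
13 9718 70978 891242
14 9001 71695 819547
15 8277 72419 747128
16 7545 73151 673977
17 6807 73889 600088
18 6060 74636 525452
19 5307 75389 450063
20 4545 76151 373912
21 3776 76920 296992
22 2999 77697 219295
23 2214 78482 140813
24 1422 79274 61539
25 621 61539 0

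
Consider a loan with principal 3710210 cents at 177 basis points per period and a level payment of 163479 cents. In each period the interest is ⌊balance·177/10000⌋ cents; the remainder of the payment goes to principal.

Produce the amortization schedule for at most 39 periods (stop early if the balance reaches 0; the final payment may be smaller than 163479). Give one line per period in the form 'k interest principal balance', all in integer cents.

1. interest=⌊3710210·177/10000⌋=65670; principal=163479-65670=97809; balance=3710210-97809=3612401
2. interest=⌊3612401·177/10000⌋=63939; principal=163479-63939=99540; balance=3612401-99540=3512861
3. interest=⌊3512861·177/10000⌋=62177; principal=163479-62177=101302; balance=3512861-101302=3411559
4. interest=⌊3411559·177/10000⌋=60384; principal=163479-60384=103095; balance=3411559-103095=3308464
5. interest=⌊3308464·177/10000⌋=58559; principal=163479-58559=104920; balance=3308464-104920=3203544
6. interest=⌊3203544·177/10000⌋=56702; principal=163479-56702=106777; balance=3203544-106777=3096767
7. interest=⌊3096767·177/10000⌋=54812; principal=163479-54812=108667; balance=3096767-108667=2988100
8. interest=⌊2988100·177/10000⌋=52889; principal=163479-52889=110590; balance=2988100-110590=2877510
9. interest=⌊2877510·177/10000⌋=50931; principal=163479-50931=112548; balance=2877510-112548=2764962
10. interest=⌊2764962·177/10000⌋=48939; principal=163479-48939=114540; balance=2764962-114540=2650422
11. interest=⌊2650422·177/10000⌋=46912; principal=163479-46912=116567; balance=2650422-116567=2533855
12. interest=⌊2533855·177/10000⌋=44849; principal=163479-44849=118630; balance=2533855-118630=2415225
13. interest=⌊2415225·177/10000⌋=42749; principal=163479-42749=120730; balance=2415225-120730=2294495
14. interest=⌊2294495·177/10000⌋=40612; principal=163479-40612=122867; balance=2294495-122867=2171628
15. interest=⌊2171628·177/10000⌋=38437; principal=163479-38437=125042; balance=2171628-125042=2046586
16. interest=⌊2046586·177/10000⌋=36224; principal=163479-36224=127255; balance=2046586-127255=1919331
17. interest=⌊1919331·177/10000⌋=33972; principal=163479-33972=129507; balance=1919331-129507=1789824
18. interest=⌊1789824·177/10000⌋=31679; principal=163479-31679=131800; balance=1789824-131800=1658024
19. interest=⌊1658024·177/10000⌋=29347; principal=163479-29347=134132; balance=1658024-134132=1523892
20. interest=⌊1523892·177/10000⌋=26972; principal=163479-26972=136507; balance=1523892-136507=1387385
21. interest=⌊1387385·177/10000⌋=24556; principal=163479-24556=138923; balance=1387385-138923=1248462
22. interest=⌊1248462·177/10000⌋=22097; principal=163479-22097=141382; balance=1248462-141382=1107080
23. interest=⌊1107080·177/10000⌋=19595; principal=163479-19595=143884; balance=1107080-143884=963196
24. interest=⌊963196·177/10000⌋=17048; principal=163479-17048=146431; balance=963196-146431=816765
25. interest=⌊816765·177/10000⌋=14456; principal=163479-14456=149023; balance=816765-149023=667742
26. interest=⌊667742·177/10000⌋=11819; principal=163479-11819=151660; balance=667742-151660=516082
27. interest=⌊516082·177/10000⌋=9134; principal=163479-9134=154345; balance=516082-154345=361737
28. interest=⌊361737·177/10000⌋=6402; principal=163479-6402=157077; balance=361737-157077=204660
29. interest=⌊204660·177/10000⌋=3622; principal=163479-3622=159857; balance=204660-159857=44803
30. interest=⌊44803·177/10000⌋=793; principal=min(163479-793,44803)=44803; balance=44803-44803=0

1 65670 97809 3612401
2 63939 99540 3512861
3 62177 101302 3411559
4 60384 103095 3308464
5 58559 104920 3203544
6 56702 106777 3096767
7 54812 108667 2988100
8 52889 110590 2877510
9 50931 112548 2764962
10 48939 114540 2650422
11 46912 116567 2533855
12 44849 118630 2415225
13 42749 120730 2294495
14 40612 122867 2171628
15 38437 125042 2046586
16 36224 127255 1919331
17 33972 129507 1789824
18 31679 131800 1658024
19 29347 134132 1523892
20 26972 136507 1387385
21 24556 138923 1248462
22 22097 141382 1107080
23 19595 143884 963196
24 17048 146431 816765
25 14456 149023 667742
26 11819 151660 516082
27 9134 154345 361737
28 6402 157077 204660
29 3622 159857 44803
30 793 44803 0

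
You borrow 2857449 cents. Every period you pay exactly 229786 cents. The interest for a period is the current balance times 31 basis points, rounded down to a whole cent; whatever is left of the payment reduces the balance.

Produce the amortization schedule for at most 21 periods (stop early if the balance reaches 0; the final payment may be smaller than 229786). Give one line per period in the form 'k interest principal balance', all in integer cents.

1 8858 220928 2636521
2 8173 221613 2414908
3 7486 222300 2192608
4 6797 222989 1969619
5 6105 223681 1745938
6 5412 224374 1521564
7 4716 225070 1296494
8 4019 225767 1070727
9 3319 226467 844260
10 2617 227169 617091
11 1912 227874 389217
12 1206 228580 160637
13 497 160637 0

1. interest=⌊2857449·31/10000⌋=8858; principal=229786-8858=220928; balance=2857449-220928=2636521
2. interest=⌊2636521·31/10000⌋=8173; principal=229786-8173=221613; balance=2636521-221613=2414908
3. interest=⌊2414908·31/10000⌋=7486; principal=229786-7486=222300; balance=2414908-222300=2192608
4. interest=⌊2192608·31/10000⌋=6797; principal=229786-6797=222989; balance=2192608-222989=1969619
5. interest=⌊1969619·31/10000⌋=6105; principal=229786-6105=223681; balance=1969619-223681=1745938
6. interest=⌊1745938·31/10000⌋=5412; principal=229786-5412=224374; balance=1745938-224374=1521564
7. interest=⌊1521564·31/10000⌋=4716; principal=229786-4716=225070; balance=1521564-225070=1296494
8. interest=⌊1296494·31/10000⌋=4019; principal=229786-4019=225767; balance=1296494-225767=1070727
9. interest=⌊1070727·31/10000⌋=3319; principal=229786-3319=226467; balance=1070727-226467=844260
10. interest=⌊844260·31/10000⌋=2617; principal=229786-2617=227169; balance=844260-227169=617091
11. interest=⌊617091·31/10000⌋=1912; principal=229786-1912=227874; balance=617091-227874=389217
12. interest=⌊389217·31/10000⌋=1206; principal=229786-1206=228580; balance=389217-228580=160637
13. interest=⌊160637·31/10000⌋=497; principal=min(229786-497,160637)=160637; balance=160637-160637=0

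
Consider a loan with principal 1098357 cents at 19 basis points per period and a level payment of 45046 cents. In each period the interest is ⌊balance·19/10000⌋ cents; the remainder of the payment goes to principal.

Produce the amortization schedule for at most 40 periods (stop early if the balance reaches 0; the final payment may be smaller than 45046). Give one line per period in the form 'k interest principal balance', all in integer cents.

1. interest=⌊1098357·19/10000⌋=2086; principal=45046-2086=42960; balance=1098357-42960=1055397
2. interest=⌊1055397·19/10000⌋=2005; principal=45046-2005=43041; balance=1055397-43041=1012356
3. interest=⌊1012356·19/10000⌋=1923; principal=45046-1923=43123; balance=1012356-43123=969233
4. interest=⌊969233·19/10000⌋=1841; principal=45046-1841=43205; balance=969233-43205=926028
5. interest=⌊926028·19/10000⌋=1759; principal=45046-1759=43287; balance=926028-43287=882741
6. interest=⌊882741·19/10000⌋=1677; principal=45046-1677=43369; balance=882741-43369=839372
7. interest=⌊839372·19/10000⌋=1594; principal=45046-1594=43452; balance=839372-43452=795920
8. interest=⌊795920·19/10000⌋=1512; principal=45046-1512=43534; balance=795920-43534=752386
9. interest=⌊752386·19/10000⌋=1429; principal=45046-1429=43617; balance=752386-43617=708769
10. interest=⌊708769·19/10000⌋=1346; principal=45046-1346=43700; balance=708769-43700=665069
11. interest=⌊665069·19/10000⌋=1263; principal=45046-1263=43783; balance=665069-43783=621286
12. interest=⌊621286·19/10000⌋=1180; principal=45046-1180=43866; balance=621286-43866=577420
13. interest=⌊577420·19/10000⌋=1097; principal=45046-1097=43949; balance=577420-43949=533471
14. interest=⌊533471·19/10000⌋=1013; principal=45046-1013=44033; balance=533471-44033=489438
15. interest=⌊489438·19/10000⌋=929; principal=45046-929=44117; balance=489438-44117=445321
16. interest=⌊445321·19/10000⌋=846; principal=45046-846=44200; balance=445321-44200=401121
17. interest=⌊401121·19/10000⌋=762; principal=45046-762=44284; balance=401121-44284=356837
18. interest=⌊356837·19/10000⌋=677; principal=45046-677=44369; balance=356837-44369=312468
19. interest=⌊312468·19/10000⌋=593; principal=45046-593=44453; balance=312468-44453=268015
20. interest=⌊268015·19/10000⌋=509; principal=45046-509=44537; balance=268015-44537=223478
21. interest=⌊223478·19/10000⌋=424; principal=45046-424=44622; balance=223478-44622=178856
22. interest=⌊178856·19/10000⌋=339; principal=45046-339=44707; balance=178856-44707=134149
23. interest=⌊134149·19/10000⌋=254; principal=45046-254=44792; balance=134149-44792=89357
24. interest=⌊89357·19/10000⌋=169; principal=45046-169=44877; balance=89357-44877=44480
25. interest=⌊44480·19/10000⌋=84; principal=min(45046-84,44480)=44480; balance=44480-44480=0

1 2086 42960 1055397
2 2005 43041 1012356
3 1923 43123 969233
4 1841 43205 926028
5 1759 43287 882741
6 1677 43369 839372
7 1594 43452 795920
8 1512 43534 752386
9 1429 43617 708769
10 1346 43700 665069
11 1263 43783 621286
12 1180 43866 577420
13 1097 43949 533471
14 1013 44033 489438
15 929 44117 445321
16 846 44200 401121
17 762 44284 356837
18 677 44369 312468
19 593 44453 268015
20 509 44537 223478
21 424 44622 178856
22 339 44707 134149
23 254 44792 89357
24 169 44877 44480
25 84 44480 0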